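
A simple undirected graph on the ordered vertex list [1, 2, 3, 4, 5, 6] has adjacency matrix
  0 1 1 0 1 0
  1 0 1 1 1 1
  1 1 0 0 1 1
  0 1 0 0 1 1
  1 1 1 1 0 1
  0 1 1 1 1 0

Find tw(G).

3

A width-3 tree decomposition is:
Bags: B1 = {2, 3, 5, 6}  B2 = {2, 4, 5, 6}  B3 = {1, 2, 3, 5}
Tree: B1–B2, B1–B3
The largest bag has 4 vertices, giving width 3; this decomposition certifies tw(G) ≤ 3. On the other hand G contains the 4-clique {1, 2, 3, 5}. A clique must lie in a single bag of any decomposition, so no decomposition can have width below 3. Hence tw(G) = 3 exactly.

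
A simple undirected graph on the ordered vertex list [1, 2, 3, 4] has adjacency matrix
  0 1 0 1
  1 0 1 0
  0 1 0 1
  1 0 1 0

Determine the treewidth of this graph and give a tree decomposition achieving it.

Treewidth 2.
One such decomposition:
Bags: B1 = {1, 3, 4}  B2 = {1, 2, 3}
Tree: B1–B2

The largest bag has 3 vertices, giving width 2; this decomposition certifies tw(G) ≤ 2. Since 1–4–3–2–1 is a cycle in G, G is not acyclic. Forests are exactly the graphs of treewidth ≤ 1, so tw(G) ≥ 2. The upper and lower bounds meet at 2, so that is the treewidth.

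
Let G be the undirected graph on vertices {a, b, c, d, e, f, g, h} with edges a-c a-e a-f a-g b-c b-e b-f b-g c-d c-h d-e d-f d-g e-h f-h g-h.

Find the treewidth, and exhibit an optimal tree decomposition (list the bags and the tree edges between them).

Treewidth 4.
One such decomposition:
Bags: B1 = {a, b, d, f, h}  B2 = {a, b, d, g, h}  B3 = {a, b, c, d, h}  B4 = {a, b, d, e, h}
Tree: B1–B2, B2–B3, B3–B4

The largest bag has 5 vertices, giving width 4; this decomposition certifies tw(G) ≤ 4. For the lower bound: the 5 vertex sets {f,h}, {d,g}, {b,c}, {a}, {e} are disjoint, each induces a connected subgraph, and every pair is joined by at least one edge of G. Contracting each set to a single vertex therefore yields K_{5} as a minor, and since treewidth is minor-monotone, tw(G) ≥ tw(K_{5}) = 4. Therefore the treewidth is 4.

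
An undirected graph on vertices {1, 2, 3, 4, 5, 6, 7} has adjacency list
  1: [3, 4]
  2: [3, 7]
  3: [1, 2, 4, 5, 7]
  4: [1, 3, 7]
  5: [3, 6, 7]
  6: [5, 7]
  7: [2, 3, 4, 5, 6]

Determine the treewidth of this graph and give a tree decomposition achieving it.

Treewidth 2.
Bags: B1 = {3, 4, 7}  B2 = {3, 5, 7}  B3 = {1, 3, 4}  B4 = {5, 6, 7}  B5 = {2, 3, 7}
Tree: B1–B2, B1–B3, B2–B4, B1–B5

Every bag has size at most 3, so the width is 3 − 1 = 2 and tw(G) ≤ 2. On the other hand G contains the 3-clique {1, 3, 4}. A clique must lie in a single bag of any decomposition, so no decomposition can have width below 2. Hence tw(G) = 2 exactly.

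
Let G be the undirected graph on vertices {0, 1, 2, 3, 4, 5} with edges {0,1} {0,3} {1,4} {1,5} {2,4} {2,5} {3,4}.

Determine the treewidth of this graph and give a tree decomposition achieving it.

Treewidth 2.
One such decomposition:
Bags: B1 = {0, 3, 4}  B2 = {0, 1, 4}  B3 = {1, 2, 4}  B4 = {1, 2, 5}
Tree: B1–B2, B2–B3, B3–B4

Each bag holds 3 vertices, so the decomposition has width 2, which upper-bounds the treewidth. Since 3–0–1–4–3 is a cycle in G, G is not acyclic. Forests are exactly the graphs of treewidth ≤ 1, so tw(G) ≥ 2. The upper and lower bounds meet at 2, so that is the treewidth.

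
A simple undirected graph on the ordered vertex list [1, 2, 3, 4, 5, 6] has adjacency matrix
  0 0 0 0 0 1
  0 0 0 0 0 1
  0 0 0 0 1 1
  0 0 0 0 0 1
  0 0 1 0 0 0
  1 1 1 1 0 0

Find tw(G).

A width-1 tree decomposition is:
Bags: B1 = {3, 6}  B2 = {1, 6}  B3 = {2, 6}  B4 = {4, 6}  B5 = {3, 5}
Tree: B1–B2, B1–B3, B2–B4, B1–B5
Every bag has size at most 2, so the width is 2 − 1 = 1 and tw(G) ≤ 1. G has an edge, so its treewidth is at least 1. Therefore the treewidth is 1.

1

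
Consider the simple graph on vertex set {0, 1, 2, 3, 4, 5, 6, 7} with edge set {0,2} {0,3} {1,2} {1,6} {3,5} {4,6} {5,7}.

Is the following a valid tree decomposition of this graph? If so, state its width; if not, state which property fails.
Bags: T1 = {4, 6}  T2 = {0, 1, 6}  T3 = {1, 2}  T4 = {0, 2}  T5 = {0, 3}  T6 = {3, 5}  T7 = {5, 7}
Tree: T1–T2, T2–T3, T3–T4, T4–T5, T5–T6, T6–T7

A tree decomposition must satisfy three properties: every vertex lies in some bag; for every edge, both endpoints lie together in some bag; and for every vertex, the bags containing it form a connected subtree. Here bags containing vertex 0 are not connected in the tree, so the decomposition is invalid.

No — bags containing vertex 0 are not connected in the tree.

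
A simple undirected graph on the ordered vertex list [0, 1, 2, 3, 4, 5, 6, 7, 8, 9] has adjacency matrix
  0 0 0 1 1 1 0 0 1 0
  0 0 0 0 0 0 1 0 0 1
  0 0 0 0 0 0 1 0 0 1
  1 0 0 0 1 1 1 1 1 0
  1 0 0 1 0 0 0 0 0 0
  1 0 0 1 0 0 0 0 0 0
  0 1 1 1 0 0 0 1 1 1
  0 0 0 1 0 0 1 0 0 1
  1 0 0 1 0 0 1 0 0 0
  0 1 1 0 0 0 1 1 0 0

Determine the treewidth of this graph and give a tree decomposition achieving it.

Treewidth 2.
One such decomposition:
Bags: B1 = {3, 6, 7}  B2 = {3, 6, 8}  B3 = {0, 3, 8}  B4 = {0, 3, 5}  B5 = {0, 3, 4}  B6 = {6, 7, 9}  B7 = {2, 6, 9}  B8 = {1, 6, 9}
Tree: B1–B2, B2–B3, B3–B4, B3–B5, B1–B6, B6–B7, B7–B8

Each bag holds 3 vertices, so the decomposition has width 2, which upper-bounds the treewidth. For the lower bound, the 3 vertices {1, 6, 9} are pairwise adjacent, and any tree decomposition puts a clique entirely inside one bag — forcing width ≥ 2. Hence tw(G) = 2 exactly.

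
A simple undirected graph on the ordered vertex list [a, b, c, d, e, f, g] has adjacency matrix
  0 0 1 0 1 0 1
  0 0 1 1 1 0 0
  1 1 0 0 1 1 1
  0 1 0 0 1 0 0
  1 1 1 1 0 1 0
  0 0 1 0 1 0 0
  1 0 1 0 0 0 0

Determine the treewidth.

A width-2 tree decomposition is:
Bags: B1 = {b, c, e}  B2 = {c, e, f}  B3 = {b, d, e}  B4 = {a, c, e}  B5 = {a, c, g}
Tree: B1–B2, B1–B3, B1–B4, B4–B5
Each bag holds 3 vertices, so the decomposition has width 2, which upper-bounds the treewidth. Conversely, {b, d, e} is a clique of size 3, and the vertices of any clique must share a bag in every tree decomposition; so some bag has ≥ 3 vertices and tw(G) ≥ 2. Therefore the treewidth is 2.

2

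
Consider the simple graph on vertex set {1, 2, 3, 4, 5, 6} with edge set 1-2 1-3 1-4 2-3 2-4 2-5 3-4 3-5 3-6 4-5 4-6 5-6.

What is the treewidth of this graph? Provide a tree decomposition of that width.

Every bag has size at most 4, so the width is 4 − 1 = 3 and tw(G) ≤ 3. On the other hand G contains the 4-clique {1, 2, 3, 4}. A clique must lie in a single bag of any decomposition, so no decomposition can have width below 3. Therefore the treewidth is 3.

Treewidth 3.
One optimal decomposition is:
Bags: B1 = {2, 3, 4, 5}  B2 = {3, 4, 5, 6}  B3 = {1, 2, 3, 4}
Tree: B1–B2, B1–B3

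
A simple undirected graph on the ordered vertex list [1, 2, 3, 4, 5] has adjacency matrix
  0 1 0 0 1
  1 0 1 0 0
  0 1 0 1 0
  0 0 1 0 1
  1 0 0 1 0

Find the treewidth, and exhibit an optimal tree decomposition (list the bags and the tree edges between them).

Treewidth 2.
One optimal decomposition is:
Bags: B1 = {1, 2, 5}  B2 = {2, 3, 5}  B3 = {3, 4, 5}
Tree: B1–B2, B2–B3

Each bag holds 3 vertices, so the decomposition has width 2, which upper-bounds the treewidth. The edges 5–1–2–3–4–5 form a cycle, so G is not a tree and its treewidth is at least 2. Hence tw(G) = 2 exactly.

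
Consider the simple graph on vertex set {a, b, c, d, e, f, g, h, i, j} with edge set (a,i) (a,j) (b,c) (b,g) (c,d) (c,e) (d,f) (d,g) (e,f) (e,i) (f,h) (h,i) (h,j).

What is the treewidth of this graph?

2

A width-2 tree decomposition is:
Bags: B1 = {b, d, g}  B2 = {b, c, d}  B3 = {c, d, f}  B4 = {c, e, f}  B5 = {e, f, h}  B6 = {e, h, i}  B7 = {h, i, j}  B8 = {a, i, j}
Tree: B1–B2, B2–B3, B3–B4, B4–B5, B5–B6, B6–B7, B7–B8
Each bag holds 3 vertices, so the decomposition has width 2, which upper-bounds the treewidth. For the lower bound, G contains the cycle g–b–c–d–g, so G is not a forest; only forests have treewidth ≤ 1, hence tw(G) ≥ 2. Therefore the treewidth is 2.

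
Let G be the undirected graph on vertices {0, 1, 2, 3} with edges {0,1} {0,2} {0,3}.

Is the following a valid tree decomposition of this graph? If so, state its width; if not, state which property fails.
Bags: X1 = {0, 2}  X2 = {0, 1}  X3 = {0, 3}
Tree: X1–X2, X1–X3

Every vertex of G appears in some bag (union = {0, 1, 2, 3}); every edge is covered by a bag; and for each vertex v the set of bags containing v is connected in the bag tree. The decomposition is therefore valid. The largest bag has 2 vertices, so the width is 1.

Yes; width 1.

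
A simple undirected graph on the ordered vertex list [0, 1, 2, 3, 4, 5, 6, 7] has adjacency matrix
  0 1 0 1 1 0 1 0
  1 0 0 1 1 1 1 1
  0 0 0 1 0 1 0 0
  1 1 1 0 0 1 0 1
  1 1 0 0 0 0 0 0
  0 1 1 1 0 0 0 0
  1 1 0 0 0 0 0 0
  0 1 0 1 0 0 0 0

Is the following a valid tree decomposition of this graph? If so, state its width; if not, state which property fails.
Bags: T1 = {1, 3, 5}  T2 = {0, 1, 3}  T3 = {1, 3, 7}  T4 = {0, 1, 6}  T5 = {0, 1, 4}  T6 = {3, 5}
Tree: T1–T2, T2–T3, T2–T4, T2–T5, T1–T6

A tree decomposition must satisfy three properties: every vertex lies in some bag; for every edge, both endpoints lie together in some bag; and for every vertex, the bags containing it form a connected subtree. Here vertex 2 appears in no bag, so the decomposition is invalid.

No — vertex 2 appears in no bag.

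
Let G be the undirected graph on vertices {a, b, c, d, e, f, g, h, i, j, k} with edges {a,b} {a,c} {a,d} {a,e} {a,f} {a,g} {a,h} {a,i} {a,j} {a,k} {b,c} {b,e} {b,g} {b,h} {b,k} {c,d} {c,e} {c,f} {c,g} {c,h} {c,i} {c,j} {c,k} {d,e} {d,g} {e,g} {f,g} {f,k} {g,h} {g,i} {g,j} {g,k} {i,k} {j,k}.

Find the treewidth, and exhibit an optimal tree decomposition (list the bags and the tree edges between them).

The largest bag has 5 vertices, giving width 4; this decomposition certifies tw(G) ≤ 4. Conversely, {a, c, d, e, g} is a clique of size 5, and the vertices of any clique must share a bag in every tree decomposition; so some bag has ≥ 5 vertices and tw(G) ≥ 4. Hence tw(G) = 4 exactly.

Treewidth 4.
One optimal decomposition is:
Bags: B1 = {a, c, g, i, k}  B2 = {a, b, c, g, k}  B3 = {a, c, f, g, k}  B4 = {a, b, c, e, g}  B5 = {a, c, d, e, g}  B6 = {a, c, g, j, k}  B7 = {a, b, c, g, h}
Tree: B1–B2, B1–B3, B2–B4, B4–B5, B2–B6, B4–B7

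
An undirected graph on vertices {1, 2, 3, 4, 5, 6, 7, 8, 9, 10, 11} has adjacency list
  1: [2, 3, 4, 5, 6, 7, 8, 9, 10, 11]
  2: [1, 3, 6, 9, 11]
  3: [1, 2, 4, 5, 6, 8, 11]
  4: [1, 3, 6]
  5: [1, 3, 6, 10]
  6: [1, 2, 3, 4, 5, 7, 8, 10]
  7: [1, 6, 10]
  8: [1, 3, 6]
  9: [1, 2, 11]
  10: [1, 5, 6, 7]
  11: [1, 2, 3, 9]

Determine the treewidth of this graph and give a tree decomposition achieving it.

Treewidth 3.
One optimal decomposition is:
Bags: B1 = {1, 3, 5, 6}  B2 = {1, 3, 4, 6}  B3 = {1, 2, 3, 6}  B4 = {1, 5, 6, 10}  B5 = {1, 3, 6, 8}  B6 = {1, 2, 3, 11}  B7 = {1, 2, 9, 11}  B8 = {1, 6, 7, 10}
Tree: B1–B2, B1–B3, B1–B4, B2–B5, B3–B6, B6–B7, B4–B8

Every bag has size at most 4, so the width is 4 − 1 = 3 and tw(G) ≤ 3. On the other hand G contains the 4-clique {1, 2, 9, 11}. A clique must lie in a single bag of any decomposition, so no decomposition can have width below 3. Combining the bounds, tw(G) = 3.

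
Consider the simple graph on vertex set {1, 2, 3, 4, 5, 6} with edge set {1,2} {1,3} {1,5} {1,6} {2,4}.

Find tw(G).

1

A width-1 tree decomposition is:
Bags: B1 = {1, 2}  B2 = {1, 3}  B3 = {1, 5}  B4 = {2, 4}  B5 = {1, 6}
Tree: B1–B2, B2–B3, B1–B4, B3–B5
The largest bag has 2 vertices, giving width 1; this decomposition certifies tw(G) ≤ 1. Any graph with an edge has treewidth ≥ 1, and G has the edge 2–1. Hence tw(G) = 1 exactly.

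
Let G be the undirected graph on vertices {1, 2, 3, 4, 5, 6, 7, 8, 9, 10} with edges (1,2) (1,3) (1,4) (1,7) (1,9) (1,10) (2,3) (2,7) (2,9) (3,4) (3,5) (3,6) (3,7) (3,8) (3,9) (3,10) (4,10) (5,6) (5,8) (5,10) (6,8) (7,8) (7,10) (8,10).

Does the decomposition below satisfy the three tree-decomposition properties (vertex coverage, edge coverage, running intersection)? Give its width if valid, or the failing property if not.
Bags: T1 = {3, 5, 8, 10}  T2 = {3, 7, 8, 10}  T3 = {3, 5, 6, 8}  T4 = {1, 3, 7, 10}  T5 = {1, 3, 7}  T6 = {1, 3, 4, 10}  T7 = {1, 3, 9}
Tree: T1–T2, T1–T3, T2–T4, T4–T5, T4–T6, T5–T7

A tree decomposition must satisfy three properties: every vertex lies in some bag; for every edge, both endpoints lie together in some bag; and for every vertex, the bags containing it form a connected subtree. Here vertex 2 appears in no bag, so the decomposition is invalid.

No — vertex 2 appears in no bag.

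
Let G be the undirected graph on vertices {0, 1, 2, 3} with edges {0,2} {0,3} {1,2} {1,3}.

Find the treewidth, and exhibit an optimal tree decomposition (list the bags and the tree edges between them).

The largest bag has 3 vertices, giving width 2; this decomposition certifies tw(G) ≤ 2. Since 0–2–1–3–0 is a cycle in G, G is not acyclic. Forests are exactly the graphs of treewidth ≤ 1, so tw(G) ≥ 2. Therefore the treewidth is 2.

Treewidth 2.
Bags: B1 = {0, 1, 2}  B2 = {0, 1, 3}
Tree: B1–B2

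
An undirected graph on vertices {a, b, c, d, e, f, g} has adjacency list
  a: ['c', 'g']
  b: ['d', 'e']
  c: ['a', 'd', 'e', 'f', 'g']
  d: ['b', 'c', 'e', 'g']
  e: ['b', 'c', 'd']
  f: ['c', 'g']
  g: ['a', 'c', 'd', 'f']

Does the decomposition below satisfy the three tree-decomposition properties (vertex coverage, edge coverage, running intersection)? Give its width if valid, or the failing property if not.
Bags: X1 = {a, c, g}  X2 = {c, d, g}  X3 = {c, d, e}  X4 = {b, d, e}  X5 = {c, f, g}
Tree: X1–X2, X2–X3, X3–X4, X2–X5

Yes; width 2.

Every vertex of G appears in some bag (union = {a, b, c, d, e, f, g}); every edge is covered by a bag; and for each vertex v the set of bags containing v is connected in the bag tree. The decomposition is therefore valid. The largest bag has 3 vertices, so the width is 2.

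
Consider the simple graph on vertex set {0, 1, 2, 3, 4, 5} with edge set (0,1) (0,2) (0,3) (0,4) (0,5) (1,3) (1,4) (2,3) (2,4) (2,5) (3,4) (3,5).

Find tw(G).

3

A width-3 tree decomposition is:
Bags: B1 = {0, 2, 3, 5}  B2 = {0, 2, 3, 4}  B3 = {0, 1, 3, 4}
Tree: B1–B2, B2–B3
The largest bag has 4 vertices, giving width 3; this decomposition certifies tw(G) ≤ 3. On the other hand G contains the 4-clique {0, 1, 3, 4}. A clique must lie in a single bag of any decomposition, so no decomposition can have width below 3. Combining the bounds, tw(G) = 3.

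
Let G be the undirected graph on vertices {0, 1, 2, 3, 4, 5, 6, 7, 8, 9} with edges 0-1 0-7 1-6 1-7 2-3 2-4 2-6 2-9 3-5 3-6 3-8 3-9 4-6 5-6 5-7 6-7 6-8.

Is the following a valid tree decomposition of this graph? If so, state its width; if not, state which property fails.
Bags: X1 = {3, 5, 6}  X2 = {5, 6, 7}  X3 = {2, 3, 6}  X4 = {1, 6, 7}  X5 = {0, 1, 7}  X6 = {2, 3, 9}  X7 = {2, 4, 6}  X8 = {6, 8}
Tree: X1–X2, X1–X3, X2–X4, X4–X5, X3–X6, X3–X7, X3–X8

A tree decomposition must satisfy three properties: every vertex lies in some bag; for every edge, both endpoints lie together in some bag; and for every vertex, the bags containing it form a connected subtree. Here edge (3,8) lies in no bag, so the decomposition is invalid.

No — edge (3,8) lies in no bag.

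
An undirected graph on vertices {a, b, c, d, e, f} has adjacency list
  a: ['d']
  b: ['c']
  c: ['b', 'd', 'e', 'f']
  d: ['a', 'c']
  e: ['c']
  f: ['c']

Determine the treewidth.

A width-1 tree decomposition is:
Bags: B1 = {c, d}  B2 = {c, e}  B3 = {b, c}  B4 = {a, d}  B5 = {c, f}
Tree: B1–B2, B1–B3, B1–B4, B2–B5
The largest bag has 2 vertices, giving width 1; this decomposition certifies tw(G) ≤ 1. G has an edge, so its treewidth is at least 1. Therefore the treewidth is 1.

1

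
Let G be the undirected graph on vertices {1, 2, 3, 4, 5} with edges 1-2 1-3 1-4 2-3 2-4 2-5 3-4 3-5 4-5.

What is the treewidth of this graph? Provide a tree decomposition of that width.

Treewidth 3.
One such decomposition:
Bags: B1 = {2, 3, 4, 5}  B2 = {1, 2, 3, 4}
Tree: B1–B2

Every bag has size at most 4, so the width is 4 − 1 = 3 and tw(G) ≤ 3. On the other hand G contains the 4-clique {1, 2, 3, 4}. A clique must lie in a single bag of any decomposition, so no decomposition can have width below 3. The upper and lower bounds meet at 3, so that is the treewidth.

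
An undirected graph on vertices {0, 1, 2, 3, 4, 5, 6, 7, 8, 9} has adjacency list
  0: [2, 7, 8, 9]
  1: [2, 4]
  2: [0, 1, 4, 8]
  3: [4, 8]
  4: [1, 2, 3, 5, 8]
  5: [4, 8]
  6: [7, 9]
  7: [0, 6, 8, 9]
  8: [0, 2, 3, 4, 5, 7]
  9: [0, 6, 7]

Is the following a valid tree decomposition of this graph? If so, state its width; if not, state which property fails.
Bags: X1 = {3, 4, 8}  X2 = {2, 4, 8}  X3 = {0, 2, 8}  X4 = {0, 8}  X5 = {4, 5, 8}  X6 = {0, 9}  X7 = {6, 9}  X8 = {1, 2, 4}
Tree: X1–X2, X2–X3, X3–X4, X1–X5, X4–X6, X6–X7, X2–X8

A tree decomposition must satisfy three properties: every vertex lies in some bag; for every edge, both endpoints lie together in some bag; and for every vertex, the bags containing it form a connected subtree. Here vertex 7 appears in no bag, so the decomposition is invalid.

No — vertex 7 appears in no bag.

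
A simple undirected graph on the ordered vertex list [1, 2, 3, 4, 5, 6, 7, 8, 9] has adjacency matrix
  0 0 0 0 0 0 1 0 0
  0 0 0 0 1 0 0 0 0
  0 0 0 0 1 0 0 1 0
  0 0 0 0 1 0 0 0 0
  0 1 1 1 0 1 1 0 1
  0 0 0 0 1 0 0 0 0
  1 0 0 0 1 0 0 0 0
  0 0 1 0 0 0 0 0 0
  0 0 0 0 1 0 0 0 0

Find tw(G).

A width-1 tree decomposition is:
Bags: B1 = {3, 5}  B2 = {5, 6}  B3 = {5, 7}  B4 = {1, 7}  B5 = {4, 5}  B6 = {3, 8}  B7 = {5, 9}  B8 = {2, 5}
Tree: B1–B2, B1–B3, B3–B4, B1–B5, B1–B6, B3–B7, B3–B8
The largest bag has 2 vertices, giving width 1; this decomposition certifies tw(G) ≤ 1. Any graph with an edge has treewidth ≥ 1, and G has the edge 3–5. Combining the bounds, tw(G) = 1.

1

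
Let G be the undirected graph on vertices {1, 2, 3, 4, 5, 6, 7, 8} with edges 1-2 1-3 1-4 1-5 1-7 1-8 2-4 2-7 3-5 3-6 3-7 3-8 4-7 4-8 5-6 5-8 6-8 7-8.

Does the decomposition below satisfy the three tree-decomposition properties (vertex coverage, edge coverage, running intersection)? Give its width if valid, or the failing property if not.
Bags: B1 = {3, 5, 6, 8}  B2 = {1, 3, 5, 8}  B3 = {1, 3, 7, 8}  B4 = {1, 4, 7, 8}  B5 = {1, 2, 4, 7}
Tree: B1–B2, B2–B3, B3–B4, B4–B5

Yes; width 3.

Every vertex of G appears in some bag (union = {1, 2, 3, 4, 5, 6, 7, 8}); every edge is covered by a bag; and for each vertex v the set of bags containing v is connected in the bag tree. The decomposition is therefore valid. The largest bag has 4 vertices, so the width is 3.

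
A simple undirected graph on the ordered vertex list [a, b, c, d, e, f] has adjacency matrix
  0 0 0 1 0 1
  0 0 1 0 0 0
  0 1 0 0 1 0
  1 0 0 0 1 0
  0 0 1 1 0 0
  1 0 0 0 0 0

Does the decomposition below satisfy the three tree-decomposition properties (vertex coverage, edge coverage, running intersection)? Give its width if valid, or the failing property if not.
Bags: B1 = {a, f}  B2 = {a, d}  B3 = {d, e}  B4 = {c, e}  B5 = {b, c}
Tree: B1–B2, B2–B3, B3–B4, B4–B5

Yes; width 1.

Checking the three conditions: (i) the bags cover all of {a, b, c, d, e, f}; (ii) for each edge, some bag contains both endpoints; (iii) the bags containing any fixed vertex form a subtree. All hold, so the decomposition is valid with width 2 − 1 = 1.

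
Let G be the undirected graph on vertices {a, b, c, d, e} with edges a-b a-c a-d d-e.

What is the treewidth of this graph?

1

A width-1 tree decomposition is:
Bags: B1 = {a, c}  B2 = {a, d}  B3 = {d, e}  B4 = {a, b}
Tree: B1–B2, B2–B3, B2–B4
Each bag holds 2 vertices, so the decomposition has width 1, which upper-bounds the treewidth. G has an edge, so its treewidth is at least 1. Combining the bounds, tw(G) = 1.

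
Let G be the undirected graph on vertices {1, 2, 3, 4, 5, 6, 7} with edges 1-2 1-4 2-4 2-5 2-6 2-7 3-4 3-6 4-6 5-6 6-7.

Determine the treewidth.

A width-2 tree decomposition is:
Bags: B1 = {2, 4, 6}  B2 = {1, 2, 4}  B3 = {2, 6, 7}  B4 = {2, 5, 6}  B5 = {3, 4, 6}
Tree: B1–B2, B1–B3, B1–B4, B1–B5
Each bag holds 3 vertices, so the decomposition has width 2, which upper-bounds the treewidth. On the other hand G contains the 3-clique {1, 2, 4}. A clique must lie in a single bag of any decomposition, so no decomposition can have width below 2. Hence tw(G) = 2 exactly.

2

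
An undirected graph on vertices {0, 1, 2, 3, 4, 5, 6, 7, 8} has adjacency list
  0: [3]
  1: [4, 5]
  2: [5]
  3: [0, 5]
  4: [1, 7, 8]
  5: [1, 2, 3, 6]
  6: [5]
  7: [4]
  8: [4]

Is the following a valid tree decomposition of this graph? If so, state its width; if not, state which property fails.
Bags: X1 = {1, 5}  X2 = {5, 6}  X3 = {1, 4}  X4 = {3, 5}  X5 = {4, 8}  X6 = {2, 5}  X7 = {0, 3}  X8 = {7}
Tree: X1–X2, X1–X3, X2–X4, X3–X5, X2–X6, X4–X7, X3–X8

No — edge (4,7) lies in no bag.

A tree decomposition must satisfy three properties: every vertex lies in some bag; for every edge, both endpoints lie together in some bag; and for every vertex, the bags containing it form a connected subtree. Here edge (4,7) lies in no bag, so the decomposition is invalid.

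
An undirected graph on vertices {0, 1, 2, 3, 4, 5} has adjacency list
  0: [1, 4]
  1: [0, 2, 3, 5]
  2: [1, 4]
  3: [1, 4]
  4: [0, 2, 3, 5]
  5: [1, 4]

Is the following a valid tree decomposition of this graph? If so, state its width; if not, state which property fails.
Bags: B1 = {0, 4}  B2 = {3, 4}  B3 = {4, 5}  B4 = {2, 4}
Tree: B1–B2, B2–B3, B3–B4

A tree decomposition must satisfy three properties: every vertex lies in some bag; for every edge, both endpoints lie together in some bag; and for every vertex, the bags containing it form a connected subtree. Here vertex 1 appears in no bag, so the decomposition is invalid.

No — vertex 1 appears in no bag.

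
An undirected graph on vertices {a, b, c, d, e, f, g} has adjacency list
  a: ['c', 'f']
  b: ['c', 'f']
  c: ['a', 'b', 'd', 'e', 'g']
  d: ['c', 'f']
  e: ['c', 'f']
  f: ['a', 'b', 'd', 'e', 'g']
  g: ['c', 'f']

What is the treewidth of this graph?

2

A width-2 tree decomposition is:
Bags: B1 = {c, e, f}  B2 = {c, d, f}  B3 = {c, f, g}  B4 = {b, c, f}  B5 = {a, c, f}
Tree: B1–B2, B2–B3, B3–B4, B4–B5
The largest bag has 3 vertices, giving width 2; this decomposition certifies tw(G) ≤ 2. For the lower bound, G contains the cycle c–e–f–d–c, so G is not a forest; only forests have treewidth ≤ 1, hence tw(G) ≥ 2. The upper and lower bounds meet at 2, so that is the treewidth.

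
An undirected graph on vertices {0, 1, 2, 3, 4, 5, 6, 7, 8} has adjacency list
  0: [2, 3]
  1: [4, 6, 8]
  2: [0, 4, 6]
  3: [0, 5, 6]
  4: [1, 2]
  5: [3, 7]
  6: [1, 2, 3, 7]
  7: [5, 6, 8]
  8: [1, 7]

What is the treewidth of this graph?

3

A width-3 tree decomposition is:
Bags: B1 = {1, 4, 7, 8}  B2 = {1, 4, 6, 7}  B3 = {2, 4, 6, 7}  B4 = {2, 5, 6, 7}  B5 = {2, 3, 5, 6}  B6 = {0, 2, 3, 5}
Tree: B1–B2, B2–B3, B3–B4, B4–B5, B5–B6
The largest bag has 4 vertices, giving width 3; this decomposition certifies tw(G) ≤ 3. For the lower bound: the 4 vertex sets {1,4,8}, {7}, {6}, {0,2,3,5} are disjoint, each induces a connected subgraph, and every pair is joined by at least one edge of G. Contracting each set to a single vertex therefore yields K_{4} as a minor, and since treewidth is minor-monotone, tw(G) ≥ tw(K_{4}) = 3. The upper and lower bounds meet at 3, so that is the treewidth.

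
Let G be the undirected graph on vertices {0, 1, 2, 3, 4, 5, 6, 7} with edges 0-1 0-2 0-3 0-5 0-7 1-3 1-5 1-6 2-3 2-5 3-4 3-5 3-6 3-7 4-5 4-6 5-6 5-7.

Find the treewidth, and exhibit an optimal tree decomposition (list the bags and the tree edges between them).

Every bag has size at most 4, so the width is 4 − 1 = 3 and tw(G) ≤ 3. For the lower bound, the 4 vertices {0, 1, 3, 5} are pairwise adjacent, and any tree decomposition puts a clique entirely inside one bag — forcing width ≥ 3. Hence tw(G) = 3 exactly.

Treewidth 3.
Bags: B1 = {1, 3, 5, 6}  B2 = {0, 1, 3, 5}  B3 = {0, 2, 3, 5}  B4 = {3, 4, 5, 6}  B5 = {0, 3, 5, 7}
Tree: B1–B2, B2–B3, B1–B4, B3–B5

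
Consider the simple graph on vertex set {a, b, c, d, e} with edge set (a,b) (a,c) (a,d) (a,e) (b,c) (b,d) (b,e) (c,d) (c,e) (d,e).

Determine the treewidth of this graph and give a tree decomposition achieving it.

Treewidth 4.
One optimal decomposition is:
Bags: B1 = {a, b, c, d, e}
Tree: (single bag)

A single bag containing all 5 vertices is trivially a valid decomposition of width 4. For the lower bound, the 5 vertices {a, b, c, d, e} are pairwise adjacent, and any tree decomposition puts a clique entirely inside one bag — forcing width ≥ 4. Combining the bounds, tw(G) = 4.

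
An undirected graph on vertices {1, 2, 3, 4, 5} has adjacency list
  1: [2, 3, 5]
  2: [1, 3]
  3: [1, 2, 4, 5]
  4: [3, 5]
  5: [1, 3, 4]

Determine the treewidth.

2

A width-2 tree decomposition is:
Bags: B1 = {1, 3, 5}  B2 = {1, 2, 3}  B3 = {3, 4, 5}
Tree: B1–B2, B1–B3
Each bag holds 3 vertices, so the decomposition has width 2, which upper-bounds the treewidth. On the other hand G contains the 3-clique {1, 2, 3}. A clique must lie in a single bag of any decomposition, so no decomposition can have width below 2. Hence tw(G) = 2 exactly.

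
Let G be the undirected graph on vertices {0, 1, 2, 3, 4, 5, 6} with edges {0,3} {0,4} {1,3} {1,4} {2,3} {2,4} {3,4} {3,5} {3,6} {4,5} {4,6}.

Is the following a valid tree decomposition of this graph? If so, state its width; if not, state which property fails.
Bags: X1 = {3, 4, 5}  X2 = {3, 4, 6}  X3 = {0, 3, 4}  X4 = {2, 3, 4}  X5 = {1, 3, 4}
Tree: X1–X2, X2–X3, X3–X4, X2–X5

Yes; width 2.

Checking the three conditions: (i) the bags cover all of {0, 1, 2, 3, 4, 5, 6}; (ii) for each edge, some bag contains both endpoints; (iii) the bags containing any fixed vertex form a subtree. All hold, so the decomposition is valid with width 3 − 1 = 2.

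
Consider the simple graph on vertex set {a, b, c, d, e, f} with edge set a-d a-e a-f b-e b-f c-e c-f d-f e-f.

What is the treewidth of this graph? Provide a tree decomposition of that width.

Each bag holds 3 vertices, so the decomposition has width 2, which upper-bounds the treewidth. Conversely, {a, d, f} is a clique of size 3, and the vertices of any clique must share a bag in every tree decomposition; so some bag has ≥ 3 vertices and tw(G) ≥ 2. The upper and lower bounds meet at 2, so that is the treewidth.

Treewidth 2.
Bags: B1 = {a, e, f}  B2 = {c, e, f}  B3 = {a, d, f}  B4 = {b, e, f}
Tree: B1–B2, B1–B3, B2–B4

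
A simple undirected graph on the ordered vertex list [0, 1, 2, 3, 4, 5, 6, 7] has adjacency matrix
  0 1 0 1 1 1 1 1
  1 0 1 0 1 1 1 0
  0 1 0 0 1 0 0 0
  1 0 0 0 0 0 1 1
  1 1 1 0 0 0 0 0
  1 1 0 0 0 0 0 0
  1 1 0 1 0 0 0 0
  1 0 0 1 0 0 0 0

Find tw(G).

A width-2 tree decomposition is:
Bags: B1 = {0, 1, 6}  B2 = {0, 1, 4}  B3 = {0, 1, 5}  B4 = {1, 2, 4}  B5 = {0, 3, 6}  B6 = {0, 3, 7}
Tree: B1–B2, B2–B3, B2–B4, B1–B5, B5–B6
Each bag holds 3 vertices, so the decomposition has width 2, which upper-bounds the treewidth. For the lower bound, the 3 vertices {0, 1, 4} are pairwise adjacent, and any tree decomposition puts a clique entirely inside one bag — forcing width ≥ 2. Combining the bounds, tw(G) = 2.

2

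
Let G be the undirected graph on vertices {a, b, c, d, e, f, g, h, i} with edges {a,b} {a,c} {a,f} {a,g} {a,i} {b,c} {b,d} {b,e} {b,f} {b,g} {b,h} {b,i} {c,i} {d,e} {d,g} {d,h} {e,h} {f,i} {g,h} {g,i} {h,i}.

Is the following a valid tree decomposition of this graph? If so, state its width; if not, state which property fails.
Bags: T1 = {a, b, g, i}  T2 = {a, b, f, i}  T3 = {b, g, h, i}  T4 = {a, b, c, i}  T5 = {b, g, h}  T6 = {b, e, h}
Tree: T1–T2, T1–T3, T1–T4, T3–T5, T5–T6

A tree decomposition must satisfy three properties: every vertex lies in some bag; for every edge, both endpoints lie together in some bag; and for every vertex, the bags containing it form a connected subtree. Here vertex d appears in no bag, so the decomposition is invalid.

No — vertex d appears in no bag.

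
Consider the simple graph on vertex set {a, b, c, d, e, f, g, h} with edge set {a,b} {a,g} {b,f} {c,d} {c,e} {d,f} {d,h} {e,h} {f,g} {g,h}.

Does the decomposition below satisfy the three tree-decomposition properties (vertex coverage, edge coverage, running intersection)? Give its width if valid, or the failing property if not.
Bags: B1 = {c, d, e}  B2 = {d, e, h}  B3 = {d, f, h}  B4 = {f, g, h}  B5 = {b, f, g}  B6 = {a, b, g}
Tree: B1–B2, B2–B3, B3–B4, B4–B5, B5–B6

Yes; width 2.

Every vertex of G appears in some bag (union = {a, b, c, d, e, f, g, h}); every edge is covered by a bag; and for each vertex v the set of bags containing v is connected in the bag tree. The decomposition is therefore valid. The largest bag has 3 vertices, so the width is 2.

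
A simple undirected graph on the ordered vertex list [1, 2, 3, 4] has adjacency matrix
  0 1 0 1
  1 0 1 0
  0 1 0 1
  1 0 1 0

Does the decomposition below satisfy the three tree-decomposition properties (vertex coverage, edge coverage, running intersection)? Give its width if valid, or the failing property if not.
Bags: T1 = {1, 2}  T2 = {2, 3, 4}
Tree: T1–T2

A tree decomposition must satisfy three properties: every vertex lies in some bag; for every edge, both endpoints lie together in some bag; and for every vertex, the bags containing it form a connected subtree. Here edge (4,1) lies in no bag, so the decomposition is invalid.

No — edge (4,1) lies in no bag.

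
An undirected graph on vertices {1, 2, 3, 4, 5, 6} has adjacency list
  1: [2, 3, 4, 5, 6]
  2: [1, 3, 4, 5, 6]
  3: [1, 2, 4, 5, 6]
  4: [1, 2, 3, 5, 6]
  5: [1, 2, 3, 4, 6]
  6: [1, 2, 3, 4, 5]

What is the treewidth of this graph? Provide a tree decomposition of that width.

With just one bag of size 6, the width is 6 − 1 = 5, so tw(G) ≤ 5. Conversely, {1, 2, 3, 4, 5, 6} is a clique of size 6, and the vertices of any clique must share a bag in every tree decomposition; so some bag has ≥ 6 vertices and tw(G) ≥ 5. Therefore the treewidth is 5.

Treewidth 5.
Bags: B1 = {1, 2, 3, 4, 5, 6}
Tree: (single bag)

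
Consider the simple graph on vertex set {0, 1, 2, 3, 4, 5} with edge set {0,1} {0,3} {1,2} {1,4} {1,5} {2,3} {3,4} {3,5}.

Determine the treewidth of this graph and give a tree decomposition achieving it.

The largest bag has 3 vertices, giving width 2; this decomposition certifies tw(G) ≤ 2. For the lower bound, G contains the cycle 2–1–5–3–2, so G is not a forest; only forests have treewidth ≤ 1, hence tw(G) ≥ 2. Combining the bounds, tw(G) = 2.

Treewidth 2.
Bags: B1 = {1, 2, 3}  B2 = {1, 3, 5}  B3 = {1, 3, 4}  B4 = {0, 1, 3}
Tree: B1–B2, B2–B3, B3–B4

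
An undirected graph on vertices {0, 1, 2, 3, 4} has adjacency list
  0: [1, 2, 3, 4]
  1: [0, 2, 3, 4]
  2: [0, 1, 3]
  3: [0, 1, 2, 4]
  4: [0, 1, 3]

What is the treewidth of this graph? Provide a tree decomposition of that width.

Each bag holds 4 vertices, so the decomposition has width 3, which upper-bounds the treewidth. On the other hand G contains the 4-clique {0, 1, 2, 3}. A clique must lie in a single bag of any decomposition, so no decomposition can have width below 3. Hence tw(G) = 3 exactly.

Treewidth 3.
Bags: B1 = {0, 1, 3, 4}  B2 = {0, 1, 2, 3}
Tree: B1–B2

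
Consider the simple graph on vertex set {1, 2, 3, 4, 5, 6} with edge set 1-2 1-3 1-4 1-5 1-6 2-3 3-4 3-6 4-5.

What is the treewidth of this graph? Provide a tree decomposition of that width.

Treewidth 2.
Bags: B1 = {1, 2, 3}  B2 = {1, 3, 6}  B3 = {1, 3, 4}  B4 = {1, 4, 5}
Tree: B1–B2, B2–B3, B3–B4

Each bag holds 3 vertices, so the decomposition has width 2, which upper-bounds the treewidth. Conversely, {1, 2, 3} is a clique of size 3, and the vertices of any clique must share a bag in every tree decomposition; so some bag has ≥ 3 vertices and tw(G) ≥ 2. Hence tw(G) = 2 exactly.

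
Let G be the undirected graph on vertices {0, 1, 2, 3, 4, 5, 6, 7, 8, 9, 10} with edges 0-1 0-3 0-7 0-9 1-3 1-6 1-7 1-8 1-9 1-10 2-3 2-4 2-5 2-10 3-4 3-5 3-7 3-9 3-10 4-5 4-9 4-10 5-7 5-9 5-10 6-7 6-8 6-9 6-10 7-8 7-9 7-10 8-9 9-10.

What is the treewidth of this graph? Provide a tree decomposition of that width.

Treewidth 4.
One such decomposition:
Bags: B1 = {3, 4, 5, 9, 10}  B2 = {3, 5, 7, 9, 10}  B3 = {1, 3, 7, 9, 10}  B4 = {2, 3, 4, 5, 10}  B5 = {1, 6, 7, 9, 10}  B6 = {0, 1, 3, 7, 9}  B7 = {1, 6, 7, 8, 9}
Tree: B1–B2, B2–B3, B1–B4, B3–B5, B3–B6, B5–B7

Each bag holds 5 vertices, so the decomposition has width 4, which upper-bounds the treewidth. Conversely, {3, 4, 5, 9, 10} is a clique of size 5, and the vertices of any clique must share a bag in every tree decomposition; so some bag has ≥ 5 vertices and tw(G) ≥ 4. Hence tw(G) = 4 exactly.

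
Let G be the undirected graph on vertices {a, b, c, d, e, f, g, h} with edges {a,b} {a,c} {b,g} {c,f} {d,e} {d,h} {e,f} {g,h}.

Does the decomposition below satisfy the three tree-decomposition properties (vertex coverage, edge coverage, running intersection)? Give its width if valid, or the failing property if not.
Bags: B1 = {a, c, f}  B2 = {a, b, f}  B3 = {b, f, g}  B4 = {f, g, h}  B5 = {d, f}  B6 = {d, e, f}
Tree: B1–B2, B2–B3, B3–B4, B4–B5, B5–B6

A tree decomposition must satisfy three properties: every vertex lies in some bag; for every edge, both endpoints lie together in some bag; and for every vertex, the bags containing it form a connected subtree. Here edge (h,d) lies in no bag, so the decomposition is invalid.

No — edge (h,d) lies in no bag.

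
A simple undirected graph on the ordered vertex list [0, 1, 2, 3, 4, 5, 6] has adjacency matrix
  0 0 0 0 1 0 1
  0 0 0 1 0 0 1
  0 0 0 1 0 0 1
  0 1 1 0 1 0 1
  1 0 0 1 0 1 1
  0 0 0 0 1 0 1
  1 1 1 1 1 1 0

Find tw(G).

A width-2 tree decomposition is:
Bags: B1 = {4, 5, 6}  B2 = {3, 4, 6}  B3 = {2, 3, 6}  B4 = {1, 3, 6}  B5 = {0, 4, 6}
Tree: B1–B2, B2–B3, B2–B4, B1–B5
Each bag holds 3 vertices, so the decomposition has width 2, which upper-bounds the treewidth. On the other hand G contains the 3-clique {0, 4, 6}. A clique must lie in a single bag of any decomposition, so no decomposition can have width below 2. Combining the bounds, tw(G) = 2.

2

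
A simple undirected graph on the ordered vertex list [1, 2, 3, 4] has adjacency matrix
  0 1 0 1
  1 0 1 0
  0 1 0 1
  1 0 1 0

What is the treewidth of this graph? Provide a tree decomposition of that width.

Treewidth 2.
Bags: B1 = {1, 2, 3}  B2 = {1, 3, 4}
Tree: B1–B2

Every bag has size at most 3, so the width is 3 − 1 = 2 and tw(G) ≤ 2. The edges 3–2–1–4–3 form a cycle, so G is not a tree and its treewidth is at least 2. The upper and lower bounds meet at 2, so that is the treewidth.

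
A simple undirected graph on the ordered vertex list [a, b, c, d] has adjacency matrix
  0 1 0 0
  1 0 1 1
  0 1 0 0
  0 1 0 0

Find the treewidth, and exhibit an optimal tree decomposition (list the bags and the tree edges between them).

The largest bag has 2 vertices, giving width 1; this decomposition certifies tw(G) ≤ 1. Any graph with an edge has treewidth ≥ 1, and G has the edge c–b. Therefore the treewidth is 1.

Treewidth 1.
Bags: B1 = {b, c}  B2 = {a, b}  B3 = {b, d}
Tree: B1–B2, B2–B3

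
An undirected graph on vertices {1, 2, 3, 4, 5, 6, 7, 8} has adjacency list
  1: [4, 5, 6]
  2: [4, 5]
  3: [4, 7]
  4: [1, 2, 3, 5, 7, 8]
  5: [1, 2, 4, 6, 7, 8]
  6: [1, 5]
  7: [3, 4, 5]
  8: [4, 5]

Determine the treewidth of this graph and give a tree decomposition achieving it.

Each bag holds 3 vertices, so the decomposition has width 2, which upper-bounds the treewidth. On the other hand G contains the 3-clique {3, 4, 7}. A clique must lie in a single bag of any decomposition, so no decomposition can have width below 2. Hence tw(G) = 2 exactly.

Treewidth 2.
Bags: B1 = {1, 5, 6}  B2 = {1, 4, 5}  B3 = {4, 5, 8}  B4 = {2, 4, 5}  B5 = {4, 5, 7}  B6 = {3, 4, 7}
Tree: B1–B2, B2–B3, B2–B4, B4–B5, B5–B6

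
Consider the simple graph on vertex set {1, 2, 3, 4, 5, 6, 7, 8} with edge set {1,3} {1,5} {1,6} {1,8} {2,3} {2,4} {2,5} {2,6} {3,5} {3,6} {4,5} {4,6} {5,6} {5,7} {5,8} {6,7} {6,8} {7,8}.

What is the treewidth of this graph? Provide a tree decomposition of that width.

The largest bag has 4 vertices, giving width 3; this decomposition certifies tw(G) ≤ 3. For the lower bound, the 4 vertices {1, 5, 6, 8} are pairwise adjacent, and any tree decomposition puts a clique entirely inside one bag — forcing width ≥ 3. Hence tw(G) = 3 exactly.

Treewidth 3.
One optimal decomposition is:
Bags: B1 = {1, 5, 6, 8}  B2 = {1, 3, 5, 6}  B3 = {2, 3, 5, 6}  B4 = {2, 4, 5, 6}  B5 = {5, 6, 7, 8}
Tree: B1–B2, B2–B3, B3–B4, B1–B5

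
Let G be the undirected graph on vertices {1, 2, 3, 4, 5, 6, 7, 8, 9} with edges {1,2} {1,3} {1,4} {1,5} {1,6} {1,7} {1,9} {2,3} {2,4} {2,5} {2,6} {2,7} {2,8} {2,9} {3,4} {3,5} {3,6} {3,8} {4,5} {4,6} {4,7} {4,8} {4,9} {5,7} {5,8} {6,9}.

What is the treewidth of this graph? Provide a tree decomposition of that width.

The largest bag has 5 vertices, giving width 4; this decomposition certifies tw(G) ≤ 4. On the other hand G contains the 5-clique {2, 3, 4, 5, 8}. A clique must lie in a single bag of any decomposition, so no decomposition can have width below 4. Therefore the treewidth is 4.

Treewidth 4.
One optimal decomposition is:
Bags: B1 = {1, 2, 3, 4, 5}  B2 = {1, 2, 3, 4, 6}  B3 = {2, 3, 4, 5, 8}  B4 = {1, 2, 4, 5, 7}  B5 = {1, 2, 4, 6, 9}
Tree: B1–B2, B1–B3, B1–B4, B2–B5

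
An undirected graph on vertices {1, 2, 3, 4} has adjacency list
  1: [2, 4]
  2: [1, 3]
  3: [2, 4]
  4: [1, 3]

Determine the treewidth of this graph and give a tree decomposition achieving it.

Every bag has size at most 3, so the width is 3 − 1 = 2 and tw(G) ≤ 2. Since 2–3–4–1–2 is a cycle in G, G is not acyclic. Forests are exactly the graphs of treewidth ≤ 1, so tw(G) ≥ 2. Therefore the treewidth is 2.

Treewidth 2.
One optimal decomposition is:
Bags: B1 = {2, 3, 4}  B2 = {1, 2, 4}
Tree: B1–B2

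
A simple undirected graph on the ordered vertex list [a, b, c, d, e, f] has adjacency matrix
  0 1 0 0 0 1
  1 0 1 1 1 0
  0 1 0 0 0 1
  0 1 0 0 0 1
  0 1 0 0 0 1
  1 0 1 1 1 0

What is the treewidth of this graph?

2

A width-2 tree decomposition is:
Bags: B1 = {a, b, f}  B2 = {b, c, f}  B3 = {b, e, f}  B4 = {b, d, f}
Tree: B1–B2, B2–B3, B3–B4
Each bag holds 3 vertices, so the decomposition has width 2, which upper-bounds the treewidth. For the lower bound, G contains the cycle b–a–f–c–b, so G is not a forest; only forests have treewidth ≤ 1, hence tw(G) ≥ 2. Therefore the treewidth is 2.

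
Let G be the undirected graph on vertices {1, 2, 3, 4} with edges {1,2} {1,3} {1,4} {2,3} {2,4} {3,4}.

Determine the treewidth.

3

A width-3 tree decomposition is:
Bags: B1 = {1, 2, 3, 4}
Tree: (single bag)
A single bag containing all 4 vertices is trivially a valid decomposition of width 3. For the lower bound, the 4 vertices {1, 2, 3, 4} are pairwise adjacent, and any tree decomposition puts a clique entirely inside one bag — forcing width ≥ 3. Combining the bounds, tw(G) = 3.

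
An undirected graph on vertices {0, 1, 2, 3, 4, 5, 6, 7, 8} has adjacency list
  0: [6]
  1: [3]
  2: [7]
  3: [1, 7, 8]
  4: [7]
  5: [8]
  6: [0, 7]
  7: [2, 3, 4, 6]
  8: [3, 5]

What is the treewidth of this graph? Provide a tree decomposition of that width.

Treewidth 1.
One such decomposition:
Bags: B1 = {3, 8}  B2 = {1, 3}  B3 = {3, 7}  B4 = {2, 7}  B5 = {6, 7}  B6 = {5, 8}  B7 = {0, 6}  B8 = {4, 7}
Tree: B1–B2, B1–B3, B3–B4, B4–B5, B1–B6, B5–B7, B4–B8

Every bag has size at most 2, so the width is 2 − 1 = 1 and tw(G) ≤ 1. Since G has at least one edge (e.g. 8–3), it is not an edgeless graph, so tw(G) ≥ 1. Hence tw(G) = 1 exactly.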